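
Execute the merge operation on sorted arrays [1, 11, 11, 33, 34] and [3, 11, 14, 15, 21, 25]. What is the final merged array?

Merging process:

Compare 1 vs 3: take 1 from left. Merged: [1]
Compare 11 vs 3: take 3 from right. Merged: [1, 3]
Compare 11 vs 11: take 11 from left. Merged: [1, 3, 11]
Compare 11 vs 11: take 11 from left. Merged: [1, 3, 11, 11]
Compare 33 vs 11: take 11 from right. Merged: [1, 3, 11, 11, 11]
Compare 33 vs 14: take 14 from right. Merged: [1, 3, 11, 11, 11, 14]
Compare 33 vs 15: take 15 from right. Merged: [1, 3, 11, 11, 11, 14, 15]
Compare 33 vs 21: take 21 from right. Merged: [1, 3, 11, 11, 11, 14, 15, 21]
Compare 33 vs 25: take 25 from right. Merged: [1, 3, 11, 11, 11, 14, 15, 21, 25]
Append remaining from left: [33, 34]. Merged: [1, 3, 11, 11, 11, 14, 15, 21, 25, 33, 34]

Final merged array: [1, 3, 11, 11, 11, 14, 15, 21, 25, 33, 34]
Total comparisons: 9

The merged array is [1, 3, 11, 11, 11, 14, 15, 21, 25, 33, 34], requiring 9 comparisons. The merge step runs in O(n) time where n is the total number of elements.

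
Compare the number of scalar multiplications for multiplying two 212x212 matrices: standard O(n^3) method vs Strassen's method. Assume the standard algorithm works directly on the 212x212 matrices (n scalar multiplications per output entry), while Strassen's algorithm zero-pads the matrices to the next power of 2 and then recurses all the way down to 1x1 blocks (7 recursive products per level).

Matrix multiplication for 212x212 matrices:

Strassen's algorithm requires power-of-2 dimensions. Pad 212x212 to 256x256 (next power of 2).

Standard algorithm: 212^3 = 9528128 multiplications
Strassen's algorithm: 7^(log2(256)) = 7^8 = 5764801 multiplications
Savings: 9528128 - 5764801 = 3763327 multiplications

Standard: 9528128 multiplications (212^3). Strassen: 5764801 multiplications (7^8, after padding to 256x256). Strassen reduces 8 recursive multiplications to 7 at each level.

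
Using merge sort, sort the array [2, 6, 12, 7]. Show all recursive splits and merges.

Merge sort trace:

Split: [2, 6, 12, 7] -> [2, 6] and [12, 7]
  Split: [2, 6] -> [2] and [6]
  Merge: [2] + [6] -> [2, 6]
  Split: [12, 7] -> [12] and [7]
  Merge: [12] + [7] -> [7, 12]
Merge: [2, 6] + [7, 12] -> [2, 6, 7, 12]

Final sorted array: [2, 6, 7, 12]

The merge sort proceeds by recursively splitting the array and merging sorted halves.
After all merges, the sorted array is [2, 6, 7, 12].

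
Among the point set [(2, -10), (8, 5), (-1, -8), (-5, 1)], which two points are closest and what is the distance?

Computing all pairwise distances among 4 points:

d((2, -10), (8, 5)) = 16.1555
d((2, -10), (-1, -8)) = 3.6056 <-- minimum
d((2, -10), (-5, 1)) = 13.0384
d((8, 5), (-1, -8)) = 15.8114
d((8, 5), (-5, 1)) = 13.6015
d((-1, -8), (-5, 1)) = 9.8489

Closest pair: (2, -10) and (-1, -8) with distance 3.6056

The closest pair is (2, -10) and (-1, -8) with Euclidean distance 3.6056. For 4 points, brute-force pairwise comparison is shown above. For large n, the divide-and-conquer algorithm (sort by x, recurse on halves, check the dividing strip) achieves O(n log n).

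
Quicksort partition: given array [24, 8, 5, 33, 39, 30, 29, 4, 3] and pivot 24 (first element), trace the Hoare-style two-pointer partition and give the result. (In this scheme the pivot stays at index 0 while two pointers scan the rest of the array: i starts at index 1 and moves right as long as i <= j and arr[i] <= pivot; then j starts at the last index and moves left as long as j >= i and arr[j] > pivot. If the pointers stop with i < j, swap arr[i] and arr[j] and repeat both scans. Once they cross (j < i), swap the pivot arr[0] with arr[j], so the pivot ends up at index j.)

Hoare-style two-pointer partition with pivot = 24:

Initial array: [24, 8, 5, 33, 39, 30, 29, 4, 3]

Pointers start at i = 1, j = 8.
i stops at index 3 (arr[3]=33 > 24), j stops at index 8 (arr[8]=3 <= 24): swap arr[3] and arr[8], array becomes [24, 8, 5, 3, 39, 30, 29, 4, 33]
i stops at index 4 (arr[4]=39 > 24), j stops at index 7 (arr[7]=4 <= 24): swap arr[4] and arr[7], array becomes [24, 8, 5, 3, 4, 30, 29, 39, 33]
i ends at 5, j ends at 4: the pointers have crossed (j < i), so scanning stops.

Swap pivot arr[0] with arr[4] to place pivot at position 4: [4, 8, 5, 3, 24, 30, 29, 39, 33]
Pivot position: 4

After partitioning with pivot 24, the array becomes [4, 8, 5, 3, 24, 30, 29, 39, 33]. The pivot is placed at index 4. All elements to the left of the pivot are <= 24, and all elements to the right are > 24.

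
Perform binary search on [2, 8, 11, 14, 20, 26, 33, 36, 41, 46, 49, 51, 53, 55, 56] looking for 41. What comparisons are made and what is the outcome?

Binary search for 41 in [2, 8, 11, 14, 20, 26, 33, 36, 41, 46, 49, 51, 53, 55, 56]:

lo=0, hi=14, mid=7, arr[mid]=36 -> 36 < 41, search right half
lo=8, hi=14, mid=11, arr[mid]=51 -> 51 > 41, search left half
lo=8, hi=10, mid=9, arr[mid]=46 -> 46 > 41, search left half
lo=8, hi=8, mid=8, arr[mid]=41 -> Found target at index 8!

Binary search finds 41 at index 8 after 4 comparisons. The search repeatedly halves the search space by comparing with the middle element.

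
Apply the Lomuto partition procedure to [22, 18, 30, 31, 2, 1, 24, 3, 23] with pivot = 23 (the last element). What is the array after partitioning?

Lomuto partition with pivot = 23:

Initial array: [22, 18, 30, 31, 2, 1, 24, 3, 23]

arr[0]=22 <= 23: swap with position 0, array becomes [22, 18, 30, 31, 2, 1, 24, 3, 23]
arr[1]=18 <= 23: swap with position 1, array becomes [22, 18, 30, 31, 2, 1, 24, 3, 23]
arr[2]=30 > 23: no swap
arr[3]=31 > 23: no swap
arr[4]=2 <= 23: swap with position 2, array becomes [22, 18, 2, 31, 30, 1, 24, 3, 23]
arr[5]=1 <= 23: swap with position 3, array becomes [22, 18, 2, 1, 30, 31, 24, 3, 23]
arr[6]=24 > 23: no swap
arr[7]=3 <= 23: swap with position 4, array becomes [22, 18, 2, 1, 3, 31, 24, 30, 23]

Place pivot at position 5: [22, 18, 2, 1, 3, 23, 24, 30, 31]
Pivot position: 5

After partitioning with pivot 23, the array becomes [22, 18, 2, 1, 3, 23, 24, 30, 31]. The pivot is placed at index 5. All elements to the left of the pivot are <= 23, and all elements to the right are > 23.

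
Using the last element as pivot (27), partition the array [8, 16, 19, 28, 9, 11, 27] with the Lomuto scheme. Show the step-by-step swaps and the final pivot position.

Lomuto partition with pivot = 27:

Initial array: [8, 16, 19, 28, 9, 11, 27]

arr[0]=8 <= 27: swap with position 0, array becomes [8, 16, 19, 28, 9, 11, 27]
arr[1]=16 <= 27: swap with position 1, array becomes [8, 16, 19, 28, 9, 11, 27]
arr[2]=19 <= 27: swap with position 2, array becomes [8, 16, 19, 28, 9, 11, 27]
arr[3]=28 > 27: no swap
arr[4]=9 <= 27: swap with position 3, array becomes [8, 16, 19, 9, 28, 11, 27]
arr[5]=11 <= 27: swap with position 4, array becomes [8, 16, 19, 9, 11, 28, 27]

Place pivot at position 5: [8, 16, 19, 9, 11, 27, 28]
Pivot position: 5

After partitioning with pivot 27, the array becomes [8, 16, 19, 9, 11, 27, 28]. The pivot is placed at index 5. All elements to the left of the pivot are <= 27, and all elements to the right are > 27.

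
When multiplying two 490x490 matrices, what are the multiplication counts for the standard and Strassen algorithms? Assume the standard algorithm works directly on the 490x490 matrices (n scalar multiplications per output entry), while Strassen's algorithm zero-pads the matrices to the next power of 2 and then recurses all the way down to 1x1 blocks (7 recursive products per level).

Matrix multiplication for 490x490 matrices:

Strassen's algorithm requires power-of-2 dimensions. Pad 490x490 to 512x512 (next power of 2).

Standard algorithm: 490^3 = 117649000 multiplications
Strassen's algorithm: 7^(log2(512)) = 7^9 = 40353607 multiplications
Savings: 117649000 - 40353607 = 77295393 multiplications

Standard: 117649000 multiplications (490^3). Strassen: 40353607 multiplications (7^9, after padding to 512x512). Strassen reduces 8 recursive multiplications to 7 at each level.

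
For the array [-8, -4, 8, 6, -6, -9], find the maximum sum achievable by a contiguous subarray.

Using Kadane's algorithm on [-8, -4, 8, 6, -6, -9]:

Scanning through the array:
Position 1 (value -4): max_ending_here = -4, max_so_far = -4
Position 2 (value 8): max_ending_here = 8, max_so_far = 8
Position 3 (value 6): max_ending_here = 14, max_so_far = 14
Position 4 (value -6): max_ending_here = 8, max_so_far = 14
Position 5 (value -9): max_ending_here = -1, max_so_far = 14

Maximum subarray: [8, 6]
Maximum sum: 14

The maximum subarray is [8, 6] with sum 14. This subarray runs from index 2 to index 3.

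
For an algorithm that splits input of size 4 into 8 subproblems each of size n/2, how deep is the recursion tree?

For divide and conquer with division factor 2:

Problem sizes at each level:
Level 0: 4
Level 1: 2
Level 2: 1

The root is level 0 and the size-1 base case is level 2 (the tree spans levels 0 through 2, i.e. 3 levels counting the root), so the depth is the number of divisions: log_2(4) = 2

The recursion tree depth is log_2(4) = 2. At each level, the problem size is divided by 2, so it takes 2 divisions to reduce to a base case of size 1. The algorithm makes 8 recursive calls at each level.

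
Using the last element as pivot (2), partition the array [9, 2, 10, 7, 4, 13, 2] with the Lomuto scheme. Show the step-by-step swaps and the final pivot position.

Lomuto partition with pivot = 2:

Initial array: [9, 2, 10, 7, 4, 13, 2]

arr[0]=9 > 2: no swap
arr[1]=2 <= 2: swap with position 0, array becomes [2, 9, 10, 7, 4, 13, 2]
arr[2]=10 > 2: no swap
arr[3]=7 > 2: no swap
arr[4]=4 > 2: no swap
arr[5]=13 > 2: no swap

Place pivot at position 1: [2, 2, 10, 7, 4, 13, 9]
Pivot position: 1

After partitioning with pivot 2, the array becomes [2, 2, 10, 7, 4, 13, 9]. The pivot is placed at index 1. All elements to the left of the pivot are <= 2, and all elements to the right are > 2.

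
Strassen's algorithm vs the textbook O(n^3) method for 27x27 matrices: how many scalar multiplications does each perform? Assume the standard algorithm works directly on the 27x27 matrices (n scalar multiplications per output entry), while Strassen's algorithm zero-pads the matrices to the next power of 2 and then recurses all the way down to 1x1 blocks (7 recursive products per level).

Matrix multiplication for 27x27 matrices:

Strassen's algorithm requires power-of-2 dimensions. Pad 27x27 to 32x32 (next power of 2).

Standard algorithm: 27^3 = 19683 multiplications
Strassen's algorithm: 7^(log2(32)) = 7^5 = 16807 multiplications
Savings: 19683 - 16807 = 2876 multiplications

Standard: 19683 multiplications (27^3). Strassen: 16807 multiplications (7^5, after padding to 32x32). Strassen reduces 8 recursive multiplications to 7 at each level.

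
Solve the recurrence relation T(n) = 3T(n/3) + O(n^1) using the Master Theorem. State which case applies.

Master Theorem for T(n) = 3T(n/3) + O(n^1):

a = 3, b = 3, c = 1
log_b(a) = log_3(3) = 1.0000

Case 2: c = 1 = log_3(3) = 1.0000
T(n) = O(n^1 log n) = O(n log n)

For T(n) = 3T(n/3) + O(n^1): log_3(3) = 1.0000. This is Case 2 of the Master Theorem (c = log_b(a), equal work at all levels), giving O(n log n).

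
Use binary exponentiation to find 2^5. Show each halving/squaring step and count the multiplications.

Computing 2^5 by squaring (build up from 2^1; each line after the first costs one multiplication):

2^1 = 2
2^2 = (2^1)^2 = 2^2 = 4
2^4 = (2^2)^2 = 4^2 = 16
2^5 = 2 * 2^4 = 2 * 16 = 32

Result: 32
Multiplications needed: 3 (3 lines after 2^1)

2^5 = 32. Using exponentiation by squaring, this requires 3 multiplications. The key idea: if the exponent is even, square the half-power; if odd, multiply by the base once.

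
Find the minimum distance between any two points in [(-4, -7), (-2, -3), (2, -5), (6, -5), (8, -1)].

Computing all pairwise distances among 5 points:

d((-4, -7), (-2, -3)) = 4.4721
d((-4, -7), (2, -5)) = 6.3246
d((-4, -7), (6, -5)) = 10.198
d((-4, -7), (8, -1)) = 13.4164
d((-2, -3), (2, -5)) = 4.4721
d((-2, -3), (6, -5)) = 8.2462
d((-2, -3), (8, -1)) = 10.198
d((2, -5), (6, -5)) = 4.0 <-- minimum
d((2, -5), (8, -1)) = 7.2111
d((6, -5), (8, -1)) = 4.4721

Closest pair: (2, -5) and (6, -5) with distance 4.0

The closest pair is (2, -5) and (6, -5) with Euclidean distance 4.0. For 5 points, brute-force pairwise comparison is shown above. For large n, the divide-and-conquer algorithm (sort by x, recurse on halves, check the dividing strip) achieves O(n log n).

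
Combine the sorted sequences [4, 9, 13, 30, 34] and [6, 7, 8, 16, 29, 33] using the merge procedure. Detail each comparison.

Merging process:

Compare 4 vs 6: take 4 from left. Merged: [4]
Compare 9 vs 6: take 6 from right. Merged: [4, 6]
Compare 9 vs 7: take 7 from right. Merged: [4, 6, 7]
Compare 9 vs 8: take 8 from right. Merged: [4, 6, 7, 8]
Compare 9 vs 16: take 9 from left. Merged: [4, 6, 7, 8, 9]
Compare 13 vs 16: take 13 from left. Merged: [4, 6, 7, 8, 9, 13]
Compare 30 vs 16: take 16 from right. Merged: [4, 6, 7, 8, 9, 13, 16]
Compare 30 vs 29: take 29 from right. Merged: [4, 6, 7, 8, 9, 13, 16, 29]
Compare 30 vs 33: take 30 from left. Merged: [4, 6, 7, 8, 9, 13, 16, 29, 30]
Compare 34 vs 33: take 33 from right. Merged: [4, 6, 7, 8, 9, 13, 16, 29, 30, 33]
Append remaining from left: [34]. Merged: [4, 6, 7, 8, 9, 13, 16, 29, 30, 33, 34]

Final merged array: [4, 6, 7, 8, 9, 13, 16, 29, 30, 33, 34]
Total comparisons: 10

The merged array is [4, 6, 7, 8, 9, 13, 16, 29, 30, 33, 34], requiring 10 comparisons. The merge step runs in O(n) time where n is the total number of elements.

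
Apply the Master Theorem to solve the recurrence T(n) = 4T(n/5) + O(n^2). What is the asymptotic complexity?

Master Theorem for T(n) = 4T(n/5) + O(n^2):

a = 4, b = 5, c = 2
log_b(a) = log_5(4) = 0.8614

Case 3: c = 2 > log_5(4) = 0.8614
T(n) = O(n^2) = O(n^2)

For T(n) = 4T(n/5) + O(n^2): log_5(4) = 0.8614. This is Case 3 of the Master Theorem (c > log_b(a), work dominated by root), giving O(n^2).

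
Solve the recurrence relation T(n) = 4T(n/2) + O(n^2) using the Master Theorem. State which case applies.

Master Theorem for T(n) = 4T(n/2) + O(n^2):

a = 4, b = 2, c = 2
log_b(a) = log_2(4) = 2.0000

Case 2: c = 2 = log_2(4) = 2.0000
T(n) = O(n^2 log n) = O(n^2 log n)

For T(n) = 4T(n/2) + O(n^2): log_2(4) = 2.0000. This is Case 2 of the Master Theorem (c = log_b(a), equal work at all levels), giving O(n^2 log n).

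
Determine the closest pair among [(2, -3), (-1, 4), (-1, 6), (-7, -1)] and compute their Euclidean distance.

Computing all pairwise distances among 4 points:

d((2, -3), (-1, 4)) = 7.6158
d((2, -3), (-1, 6)) = 9.4868
d((2, -3), (-7, -1)) = 9.2195
d((-1, 4), (-1, 6)) = 2.0 <-- minimum
d((-1, 4), (-7, -1)) = 7.8102
d((-1, 6), (-7, -1)) = 9.2195

Closest pair: (-1, 4) and (-1, 6) with distance 2.0

The closest pair is (-1, 4) and (-1, 6) with Euclidean distance 2.0. For 4 points, brute-force pairwise comparison is shown above. For large n, the divide-and-conquer algorithm (sort by x, recurse on halves, check the dividing strip) achieves O(n log n).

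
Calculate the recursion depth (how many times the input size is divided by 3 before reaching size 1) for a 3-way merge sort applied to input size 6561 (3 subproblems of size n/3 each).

For divide and conquer with division factor 3:

Problem sizes at each level:
Level 0: 6561
Level 1: 2187
Level 2: 729
Level 3: 243
Level 4: 81
Level 5: 27
Level 6: 9
Level 7: 3
Level 8: 1

The root is level 0 and the size-1 base case is level 8 (the tree spans levels 0 through 8, i.e. 9 levels counting the root), so the depth is the number of divisions: log_3(6561) = 8

The recursion tree depth is log_3(6561) = 8. At each level, the problem size is divided by 3, so it takes 8 divisions to reduce to a base case of size 1. The algorithm makes 3 recursive calls at each level.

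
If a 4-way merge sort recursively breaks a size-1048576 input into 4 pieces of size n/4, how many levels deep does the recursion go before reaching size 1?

For divide and conquer with division factor 4:

Problem sizes at each level:
Level 0: 1048576
Level 1: 262144
Level 2: 65536
Level 3: 16384
Level 4: 4096
Level 5: 1024
Level 6: 256
Level 7: 64
Level 8: 16
Level 9: 4
Level 10: 1

The root is level 0 and the size-1 base case is level 10 (the tree spans levels 0 through 10, i.e. 11 levels counting the root), so the depth is the number of divisions: log_4(1048576) = 10

The recursion tree depth is log_4(1048576) = 10. At each level, the problem size is divided by 4, so it takes 10 divisions to reduce to a base case of size 1. The algorithm makes 4 recursive calls at each level.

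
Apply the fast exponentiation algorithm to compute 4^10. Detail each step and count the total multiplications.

Computing 4^10 by squaring (build up from 4^1; each line after the first costs one multiplication):

4^1 = 4
4^2 = (4^1)^2 = 4^2 = 16
4^4 = (4^2)^2 = 16^2 = 256
4^5 = 4 * 4^4 = 4 * 256 = 1024
4^10 = (4^5)^2 = 1024^2 = 1048576

Result: 1048576
Multiplications needed: 4 (4 lines after 4^1)

4^10 = 1048576. Using exponentiation by squaring, this requires 4 multiplications. The key idea: if the exponent is even, square the half-power; if odd, multiply by the base once.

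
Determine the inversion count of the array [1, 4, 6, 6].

Finding inversions in [1, 4, 6, 6]:


Total inversions: 0

The array has 0 inversions. It is already sorted.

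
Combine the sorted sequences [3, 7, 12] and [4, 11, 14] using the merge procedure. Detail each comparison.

Merging process:

Compare 3 vs 4: take 3 from left. Merged: [3]
Compare 7 vs 4: take 4 from right. Merged: [3, 4]
Compare 7 vs 11: take 7 from left. Merged: [3, 4, 7]
Compare 12 vs 11: take 11 from right. Merged: [3, 4, 7, 11]
Compare 12 vs 14: take 12 from left. Merged: [3, 4, 7, 11, 12]
Append remaining from right: [14]. Merged: [3, 4, 7, 11, 12, 14]

Final merged array: [3, 4, 7, 11, 12, 14]
Total comparisons: 5

The merged array is [3, 4, 7, 11, 12, 14], requiring 5 comparisons. The merge step runs in O(n) time where n is the total number of elements.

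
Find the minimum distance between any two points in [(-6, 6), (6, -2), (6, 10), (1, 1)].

Computing all pairwise distances among 4 points:

d((-6, 6), (6, -2)) = 14.4222
d((-6, 6), (6, 10)) = 12.6491
d((-6, 6), (1, 1)) = 8.6023
d((6, -2), (6, 10)) = 12.0
d((6, -2), (1, 1)) = 5.831 <-- minimum
d((6, 10), (1, 1)) = 10.2956

Closest pair: (6, -2) and (1, 1) with distance 5.831

The closest pair is (6, -2) and (1, 1) with Euclidean distance 5.831. For 4 points, brute-force pairwise comparison is shown above. For large n, the divide-and-conquer algorithm (sort by x, recurse on halves, check the dividing strip) achieves O(n log n).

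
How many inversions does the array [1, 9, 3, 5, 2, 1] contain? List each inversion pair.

Finding inversions in [1, 9, 3, 5, 2, 1]:

(1, 2): arr[1]=9 > arr[2]=3
(1, 3): arr[1]=9 > arr[3]=5
(1, 4): arr[1]=9 > arr[4]=2
(1, 5): arr[1]=9 > arr[5]=1
(2, 4): arr[2]=3 > arr[4]=2
(2, 5): arr[2]=3 > arr[5]=1
(3, 4): arr[3]=5 > arr[4]=2
(3, 5): arr[3]=5 > arr[5]=1
(4, 5): arr[4]=2 > arr[5]=1

Total inversions: 9

The array has 9 inversion(s): (1,2), (1,3), (1,4), (1,5), (2,4), (2,5), (3,4), (3,5), (4,5). Each pair (i,j) satisfies i < j and arr[i] > arr[j].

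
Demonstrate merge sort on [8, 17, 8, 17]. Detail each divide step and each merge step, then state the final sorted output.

Merge sort trace:

Split: [8, 17, 8, 17] -> [8, 17] and [8, 17]
  Split: [8, 17] -> [8] and [17]
  Merge: [8] + [17] -> [8, 17]
  Split: [8, 17] -> [8] and [17]
  Merge: [8] + [17] -> [8, 17]
Merge: [8, 17] + [8, 17] -> [8, 8, 17, 17]

Final sorted array: [8, 8, 17, 17]

The merge sort proceeds by recursively splitting the array and merging sorted halves.
After all merges, the sorted array is [8, 8, 17, 17].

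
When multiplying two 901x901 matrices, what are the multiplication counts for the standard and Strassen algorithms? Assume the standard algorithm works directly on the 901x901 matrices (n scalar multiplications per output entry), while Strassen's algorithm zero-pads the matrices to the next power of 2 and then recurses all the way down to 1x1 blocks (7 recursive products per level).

Matrix multiplication for 901x901 matrices:

Strassen's algorithm requires power-of-2 dimensions. Pad 901x901 to 1024x1024 (next power of 2).

Standard algorithm: 901^3 = 731432701 multiplications
Strassen's algorithm: 7^(log2(1024)) = 7^10 = 282475249 multiplications
Savings: 731432701 - 282475249 = 448957452 multiplications

Standard: 731432701 multiplications (901^3). Strassen: 282475249 multiplications (7^10, after padding to 1024x1024). Strassen reduces 8 recursive multiplications to 7 at each level.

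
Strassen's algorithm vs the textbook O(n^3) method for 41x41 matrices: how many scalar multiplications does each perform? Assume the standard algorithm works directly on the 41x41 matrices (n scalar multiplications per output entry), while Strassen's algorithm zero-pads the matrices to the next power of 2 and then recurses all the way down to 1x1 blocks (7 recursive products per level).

Matrix multiplication for 41x41 matrices:

Strassen's algorithm requires power-of-2 dimensions. Pad 41x41 to 64x64 (next power of 2).

Standard algorithm: 41^3 = 68921 multiplications
Strassen's algorithm: 7^(log2(64)) = 7^6 = 117649 multiplications
Difference: 68921 - 117649 = -48728 (Strassen uses MORE here due to padding overhead — for small or just-over-power-of-2 n, padding can outweigh the per-level savings)

Standard: 68921 multiplications (41^3). Strassen: 117649 multiplications (7^6, after padding to 64x64). Strassen reduces 8 recursive multiplications to 7 at each level.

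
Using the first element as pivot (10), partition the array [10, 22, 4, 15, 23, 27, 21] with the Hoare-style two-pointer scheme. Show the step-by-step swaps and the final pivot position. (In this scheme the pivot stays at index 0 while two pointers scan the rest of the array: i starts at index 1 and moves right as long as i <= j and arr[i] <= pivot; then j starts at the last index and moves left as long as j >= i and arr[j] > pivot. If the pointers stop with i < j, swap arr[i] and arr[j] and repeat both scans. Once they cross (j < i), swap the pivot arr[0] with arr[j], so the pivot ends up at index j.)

Hoare-style two-pointer partition with pivot = 10:

Initial array: [10, 22, 4, 15, 23, 27, 21]

Pointers start at i = 1, j = 6.
i stops at index 1 (arr[1]=22 > 10), j stops at index 2 (arr[2]=4 <= 10): swap arr[1] and arr[2], array becomes [10, 4, 22, 15, 23, 27, 21]
i ends at 2, j ends at 1: the pointers have crossed (j < i), so scanning stops.

Swap pivot arr[0] with arr[1] to place pivot at position 1: [4, 10, 22, 15, 23, 27, 21]
Pivot position: 1

After partitioning with pivot 10, the array becomes [4, 10, 22, 15, 23, 27, 21]. The pivot is placed at index 1. All elements to the left of the pivot are <= 10, and all elements to the right are > 10.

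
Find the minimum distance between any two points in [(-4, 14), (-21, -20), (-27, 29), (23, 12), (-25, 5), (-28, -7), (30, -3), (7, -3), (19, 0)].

Computing all pairwise distances among 9 points:

d((-4, 14), (-21, -20)) = 38.0132
d((-4, 14), (-27, 29)) = 27.4591
d((-4, 14), (23, 12)) = 27.074
d((-4, 14), (-25, 5)) = 22.8473
d((-4, 14), (-28, -7)) = 31.8904
d((-4, 14), (30, -3)) = 38.0132
d((-4, 14), (7, -3)) = 20.2485
d((-4, 14), (19, 0)) = 26.9258
d((-21, -20), (-27, 29)) = 49.366
d((-21, -20), (23, 12)) = 54.4059
d((-21, -20), (-25, 5)) = 25.318
d((-21, -20), (-28, -7)) = 14.7648
d((-21, -20), (30, -3)) = 53.7587
d((-21, -20), (7, -3)) = 32.7567
d((-21, -20), (19, 0)) = 44.7214
d((-27, 29), (23, 12)) = 52.811
d((-27, 29), (-25, 5)) = 24.0832
d((-27, 29), (-28, -7)) = 36.0139
d((-27, 29), (30, -3)) = 65.3682
d((-27, 29), (7, -3)) = 46.6905
d((-27, 29), (19, 0)) = 54.3783
d((23, 12), (-25, 5)) = 48.5077
d((23, 12), (-28, -7)) = 54.4243
d((23, 12), (30, -3)) = 16.5529
d((23, 12), (7, -3)) = 21.9317
d((23, 12), (19, 0)) = 12.6491
d((-25, 5), (-28, -7)) = 12.3693
d((-25, 5), (30, -3)) = 55.5788
d((-25, 5), (7, -3)) = 32.9848
d((-25, 5), (19, 0)) = 44.2832
d((-28, -7), (30, -3)) = 58.1378
d((-28, -7), (7, -3)) = 35.2278
d((-28, -7), (19, 0)) = 47.5184
d((30, -3), (7, -3)) = 23.0
d((30, -3), (19, 0)) = 11.4018 <-- minimum
d((7, -3), (19, 0)) = 12.3693

Closest pair: (30, -3) and (19, 0) with distance 11.4018

The closest pair is (30, -3) and (19, 0) with Euclidean distance 11.4018. For 9 points, brute-force pairwise comparison is shown above. For large n, the divide-and-conquer algorithm (sort by x, recurse on halves, check the dividing strip) achieves O(n log n).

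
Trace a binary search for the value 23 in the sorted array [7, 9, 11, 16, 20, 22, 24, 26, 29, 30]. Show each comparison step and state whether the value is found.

Binary search for 23 in [7, 9, 11, 16, 20, 22, 24, 26, 29, 30]:

lo=0, hi=9, mid=4, arr[mid]=20 -> 20 < 23, search right half
lo=5, hi=9, mid=7, arr[mid]=26 -> 26 > 23, search left half
lo=5, hi=6, mid=5, arr[mid]=22 -> 22 < 23, search right half
lo=6, hi=6, mid=6, arr[mid]=24 -> 24 > 23, search left half
lo=6 > hi=5, target 23 not found

Binary search determines that 23 is not in the array after 4 comparisons. The search space was exhausted without finding the target.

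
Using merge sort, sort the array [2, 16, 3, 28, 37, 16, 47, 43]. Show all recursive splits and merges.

Merge sort trace:

Split: [2, 16, 3, 28, 37, 16, 47, 43] -> [2, 16, 3, 28] and [37, 16, 47, 43]
  Split: [2, 16, 3, 28] -> [2, 16] and [3, 28]
    Split: [2, 16] -> [2] and [16]
    Merge: [2] + [16] -> [2, 16]
    Split: [3, 28] -> [3] and [28]
    Merge: [3] + [28] -> [3, 28]
  Merge: [2, 16] + [3, 28] -> [2, 3, 16, 28]
  Split: [37, 16, 47, 43] -> [37, 16] and [47, 43]
    Split: [37, 16] -> [37] and [16]
    Merge: [37] + [16] -> [16, 37]
    Split: [47, 43] -> [47] and [43]
    Merge: [47] + [43] -> [43, 47]
  Merge: [16, 37] + [43, 47] -> [16, 37, 43, 47]
Merge: [2, 3, 16, 28] + [16, 37, 43, 47] -> [2, 3, 16, 16, 28, 37, 43, 47]

Final sorted array: [2, 3, 16, 16, 28, 37, 43, 47]

The merge sort proceeds by recursively splitting the array and merging sorted halves.
After all merges, the sorted array is [2, 3, 16, 16, 28, 37, 43, 47].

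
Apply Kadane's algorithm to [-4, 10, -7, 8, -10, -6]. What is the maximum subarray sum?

Using Kadane's algorithm on [-4, 10, -7, 8, -10, -6]:

Scanning through the array:
Position 1 (value 10): max_ending_here = 10, max_so_far = 10
Position 2 (value -7): max_ending_here = 3, max_so_far = 10
Position 3 (value 8): max_ending_here = 11, max_so_far = 11
Position 4 (value -10): max_ending_here = 1, max_so_far = 11
Position 5 (value -6): max_ending_here = -5, max_so_far = 11

Maximum subarray: [10, -7, 8]
Maximum sum: 11

The maximum subarray is [10, -7, 8] with sum 11. This subarray runs from index 1 to index 3.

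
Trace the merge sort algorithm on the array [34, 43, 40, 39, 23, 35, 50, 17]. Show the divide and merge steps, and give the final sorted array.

Merge sort trace:

Split: [34, 43, 40, 39, 23, 35, 50, 17] -> [34, 43, 40, 39] and [23, 35, 50, 17]
  Split: [34, 43, 40, 39] -> [34, 43] and [40, 39]
    Split: [34, 43] -> [34] and [43]
    Merge: [34] + [43] -> [34, 43]
    Split: [40, 39] -> [40] and [39]
    Merge: [40] + [39] -> [39, 40]
  Merge: [34, 43] + [39, 40] -> [34, 39, 40, 43]
  Split: [23, 35, 50, 17] -> [23, 35] and [50, 17]
    Split: [23, 35] -> [23] and [35]
    Merge: [23] + [35] -> [23, 35]
    Split: [50, 17] -> [50] and [17]
    Merge: [50] + [17] -> [17, 50]
  Merge: [23, 35] + [17, 50] -> [17, 23, 35, 50]
Merge: [34, 39, 40, 43] + [17, 23, 35, 50] -> [17, 23, 34, 35, 39, 40, 43, 50]

Final sorted array: [17, 23, 34, 35, 39, 40, 43, 50]

The merge sort proceeds by recursively splitting the array and merging sorted halves.
After all merges, the sorted array is [17, 23, 34, 35, 39, 40, 43, 50].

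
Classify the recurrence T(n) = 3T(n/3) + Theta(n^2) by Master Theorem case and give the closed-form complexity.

Master Theorem for T(n) = 3T(n/3) + O(n^2):

a = 3, b = 3, c = 2
log_b(a) = log_3(3) = 1.0000

Case 3: c = 2 > log_3(3) = 1.0000
T(n) = O(n^2) = O(n^2)

For T(n) = 3T(n/3) + O(n^2): log_3(3) = 1.0000. This is Case 3 of the Master Theorem (c > log_b(a), work dominated by root), giving O(n^2).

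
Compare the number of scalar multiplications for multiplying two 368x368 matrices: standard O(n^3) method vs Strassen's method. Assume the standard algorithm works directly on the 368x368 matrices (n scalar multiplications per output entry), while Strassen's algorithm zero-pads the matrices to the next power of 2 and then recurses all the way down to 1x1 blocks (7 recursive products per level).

Matrix multiplication for 368x368 matrices:

Strassen's algorithm requires power-of-2 dimensions. Pad 368x368 to 512x512 (next power of 2).

Standard algorithm: 368^3 = 49836032 multiplications
Strassen's algorithm: 7^(log2(512)) = 7^9 = 40353607 multiplications
Savings: 49836032 - 40353607 = 9482425 multiplications

Standard: 49836032 multiplications (368^3). Strassen: 40353607 multiplications (7^9, after padding to 512x512). Strassen reduces 8 recursive multiplications to 7 at each level.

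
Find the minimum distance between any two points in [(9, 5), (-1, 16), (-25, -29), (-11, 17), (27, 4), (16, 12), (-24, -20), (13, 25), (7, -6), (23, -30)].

Computing all pairwise distances among 10 points:

d((9, 5), (-1, 16)) = 14.8661
d((9, 5), (-25, -29)) = 48.0833
d((9, 5), (-11, 17)) = 23.3238
d((9, 5), (27, 4)) = 18.0278
d((9, 5), (16, 12)) = 9.8995
d((9, 5), (-24, -20)) = 41.4005
d((9, 5), (13, 25)) = 20.3961
d((9, 5), (7, -6)) = 11.1803
d((9, 5), (23, -30)) = 37.6962
d((-1, 16), (-25, -29)) = 51.0
d((-1, 16), (-11, 17)) = 10.0499
d((-1, 16), (27, 4)) = 30.4631
d((-1, 16), (16, 12)) = 17.4642
d((-1, 16), (-24, -20)) = 42.72
d((-1, 16), (13, 25)) = 16.6433
d((-1, 16), (7, -6)) = 23.4094
d((-1, 16), (23, -30)) = 51.8845
d((-25, -29), (-11, 17)) = 48.0833
d((-25, -29), (27, 4)) = 61.5873
d((-25, -29), (16, 12)) = 57.9828
d((-25, -29), (-24, -20)) = 9.0554 <-- minimum
d((-25, -29), (13, 25)) = 66.0303
d((-25, -29), (7, -6)) = 39.4081
d((-25, -29), (23, -30)) = 48.0104
d((-11, 17), (27, 4)) = 40.1622
d((-11, 17), (16, 12)) = 27.4591
d((-11, 17), (-24, -20)) = 39.2173
d((-11, 17), (13, 25)) = 25.2982
d((-11, 17), (7, -6)) = 29.2062
d((-11, 17), (23, -30)) = 58.0086
d((27, 4), (16, 12)) = 13.6015
d((27, 4), (-24, -20)) = 56.3649
d((27, 4), (13, 25)) = 25.2389
d((27, 4), (7, -6)) = 22.3607
d((27, 4), (23, -30)) = 34.2345
d((16, 12), (-24, -20)) = 51.225
d((16, 12), (13, 25)) = 13.3417
d((16, 12), (7, -6)) = 20.1246
d((16, 12), (23, -30)) = 42.5793
d((-24, -20), (13, 25)) = 58.258
d((-24, -20), (7, -6)) = 34.0147
d((-24, -20), (23, -30)) = 48.0521
d((13, 25), (7, -6)) = 31.5753
d((13, 25), (23, -30)) = 55.9017
d((7, -6), (23, -30)) = 28.8444

Closest pair: (-25, -29) and (-24, -20) with distance 9.0554

The closest pair is (-25, -29) and (-24, -20) with Euclidean distance 9.0554. For 10 points, brute-force pairwise comparison is shown above. For large n, the divide-and-conquer algorithm (sort by x, recurse on halves, check the dividing strip) achieves O(n log n).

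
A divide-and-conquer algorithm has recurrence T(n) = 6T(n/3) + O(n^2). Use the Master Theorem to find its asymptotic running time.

Master Theorem for T(n) = 6T(n/3) + O(n^2):

a = 6, b = 3, c = 2
log_b(a) = log_3(6) = 1.6309

Case 3: c = 2 > log_3(6) = 1.6309
T(n) = O(n^2) = O(n^2)

For T(n) = 6T(n/3) + O(n^2): log_3(6) = 1.6309. This is Case 3 of the Master Theorem (c > log_b(a), work dominated by root), giving O(n^2).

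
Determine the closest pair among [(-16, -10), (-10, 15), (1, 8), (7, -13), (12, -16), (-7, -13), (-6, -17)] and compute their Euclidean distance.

Computing all pairwise distances among 7 points:

d((-16, -10), (-10, 15)) = 25.7099
d((-16, -10), (1, 8)) = 24.7588
d((-16, -10), (7, -13)) = 23.1948
d((-16, -10), (12, -16)) = 28.6356
d((-16, -10), (-7, -13)) = 9.4868
d((-16, -10), (-6, -17)) = 12.2066
d((-10, 15), (1, 8)) = 13.0384
d((-10, 15), (7, -13)) = 32.7567
d((-10, 15), (12, -16)) = 38.0132
d((-10, 15), (-7, -13)) = 28.1603
d((-10, 15), (-6, -17)) = 32.249
d((1, 8), (7, -13)) = 21.8403
d((1, 8), (12, -16)) = 26.4008
d((1, 8), (-7, -13)) = 22.4722
d((1, 8), (-6, -17)) = 25.9615
d((7, -13), (12, -16)) = 5.831
d((7, -13), (-7, -13)) = 14.0
d((7, -13), (-6, -17)) = 13.6015
d((12, -16), (-7, -13)) = 19.2354
d((12, -16), (-6, -17)) = 18.0278
d((-7, -13), (-6, -17)) = 4.1231 <-- minimum

Closest pair: (-7, -13) and (-6, -17) with distance 4.1231

The closest pair is (-7, -13) and (-6, -17) with Euclidean distance 4.1231. For 7 points, brute-force pairwise comparison is shown above. For large n, the divide-and-conquer algorithm (sort by x, recurse on halves, check the dividing strip) achieves O(n log n).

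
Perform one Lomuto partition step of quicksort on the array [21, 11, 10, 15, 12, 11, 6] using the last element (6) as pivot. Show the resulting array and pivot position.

Lomuto partition with pivot = 6:

Initial array: [21, 11, 10, 15, 12, 11, 6]

arr[0]=21 > 6: no swap
arr[1]=11 > 6: no swap
arr[2]=10 > 6: no swap
arr[3]=15 > 6: no swap
arr[4]=12 > 6: no swap
arr[5]=11 > 6: no swap

Place pivot at position 0: [6, 11, 10, 15, 12, 11, 21]
Pivot position: 0

After partitioning with pivot 6, the array becomes [6, 11, 10, 15, 12, 11, 21]. The pivot is placed at index 0. All elements to the left of the pivot are <= 6, and all elements to the right are > 6.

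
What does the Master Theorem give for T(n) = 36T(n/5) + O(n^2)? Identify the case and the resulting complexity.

Master Theorem for T(n) = 36T(n/5) + O(n^2):

a = 36, b = 5, c = 2
log_b(a) = log_5(36) = 2.2266

Case 1: c = 2 < log_5(36) = 2.2266
T(n) = O(n^(log_5 36))

For T(n) = 36T(n/5) + O(n^2): log_5(36) = 2.2266. This is Case 1 of the Master Theorem (c < log_b(a), work dominated by leaves), giving O(n^(log_5 36)).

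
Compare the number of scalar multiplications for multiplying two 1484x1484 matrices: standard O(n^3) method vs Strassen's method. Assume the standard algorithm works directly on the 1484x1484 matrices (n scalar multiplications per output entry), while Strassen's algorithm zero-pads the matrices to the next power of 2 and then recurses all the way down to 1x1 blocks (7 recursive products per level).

Matrix multiplication for 1484x1484 matrices:

Strassen's algorithm requires power-of-2 dimensions. Pad 1484x1484 to 2048x2048 (next power of 2).

Standard algorithm: 1484^3 = 3268147904 multiplications
Strassen's algorithm: 7^(log2(2048)) = 7^11 = 1977326743 multiplications
Savings: 3268147904 - 1977326743 = 1290821161 multiplications

Standard: 3268147904 multiplications (1484^3). Strassen: 1977326743 multiplications (7^11, after padding to 2048x2048). Strassen reduces 8 recursive multiplications to 7 at each level.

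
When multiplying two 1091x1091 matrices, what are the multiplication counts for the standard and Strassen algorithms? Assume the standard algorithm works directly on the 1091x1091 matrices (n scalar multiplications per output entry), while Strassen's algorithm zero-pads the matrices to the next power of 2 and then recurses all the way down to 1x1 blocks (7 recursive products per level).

Matrix multiplication for 1091x1091 matrices:

Strassen's algorithm requires power-of-2 dimensions. Pad 1091x1091 to 2048x2048 (next power of 2).

Standard algorithm: 1091^3 = 1298596571 multiplications
Strassen's algorithm: 7^(log2(2048)) = 7^11 = 1977326743 multiplications
Difference: 1298596571 - 1977326743 = -678730172 (Strassen uses MORE here due to padding overhead — for small or just-over-power-of-2 n, padding can outweigh the per-level savings)

Standard: 1298596571 multiplications (1091^3). Strassen: 1977326743 multiplications (7^11, after padding to 2048x2048). Strassen reduces 8 recursive multiplications to 7 at each level.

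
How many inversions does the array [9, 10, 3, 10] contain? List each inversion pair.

Finding inversions in [9, 10, 3, 10]:

(0, 2): arr[0]=9 > arr[2]=3
(1, 2): arr[1]=10 > arr[2]=3

Total inversions: 2

The array has 2 inversion(s): (0,2), (1,2). Each pair (i,j) satisfies i < j and arr[i] > arr[j].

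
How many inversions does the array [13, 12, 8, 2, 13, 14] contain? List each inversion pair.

Finding inversions in [13, 12, 8, 2, 13, 14]:

(0, 1): arr[0]=13 > arr[1]=12
(0, 2): arr[0]=13 > arr[2]=8
(0, 3): arr[0]=13 > arr[3]=2
(1, 2): arr[1]=12 > arr[2]=8
(1, 3): arr[1]=12 > arr[3]=2
(2, 3): arr[2]=8 > arr[3]=2

Total inversions: 6

The array has 6 inversion(s): (0,1), (0,2), (0,3), (1,2), (1,3), (2,3). Each pair (i,j) satisfies i < j and arr[i] > arr[j].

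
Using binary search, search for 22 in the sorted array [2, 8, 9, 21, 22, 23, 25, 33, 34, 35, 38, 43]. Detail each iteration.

Binary search for 22 in [2, 8, 9, 21, 22, 23, 25, 33, 34, 35, 38, 43]:

lo=0, hi=11, mid=5, arr[mid]=23 -> 23 > 22, search left half
lo=0, hi=4, mid=2, arr[mid]=9 -> 9 < 22, search right half
lo=3, hi=4, mid=3, arr[mid]=21 -> 21 < 22, search right half
lo=4, hi=4, mid=4, arr[mid]=22 -> Found target at index 4!

Binary search finds 22 at index 4 after 4 comparisons. The search repeatedly halves the search space by comparing with the middle element.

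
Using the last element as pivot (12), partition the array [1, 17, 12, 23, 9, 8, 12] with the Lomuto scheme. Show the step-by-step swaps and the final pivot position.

Lomuto partition with pivot = 12:

Initial array: [1, 17, 12, 23, 9, 8, 12]

arr[0]=1 <= 12: swap with position 0, array becomes [1, 17, 12, 23, 9, 8, 12]
arr[1]=17 > 12: no swap
arr[2]=12 <= 12: swap with position 1, array becomes [1, 12, 17, 23, 9, 8, 12]
arr[3]=23 > 12: no swap
arr[4]=9 <= 12: swap with position 2, array becomes [1, 12, 9, 23, 17, 8, 12]
arr[5]=8 <= 12: swap with position 3, array becomes [1, 12, 9, 8, 17, 23, 12]

Place pivot at position 4: [1, 12, 9, 8, 12, 23, 17]
Pivot position: 4

After partitioning with pivot 12, the array becomes [1, 12, 9, 8, 12, 23, 17]. The pivot is placed at index 4. All elements to the left of the pivot are <= 12, and all elements to the right are > 12.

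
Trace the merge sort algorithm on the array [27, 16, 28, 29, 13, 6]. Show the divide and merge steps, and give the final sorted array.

Merge sort trace:

Split: [27, 16, 28, 29, 13, 6] -> [27, 16, 28] and [29, 13, 6]
  Split: [27, 16, 28] -> [27] and [16, 28]
    Split: [16, 28] -> [16] and [28]
    Merge: [16] + [28] -> [16, 28]
  Merge: [27] + [16, 28] -> [16, 27, 28]
  Split: [29, 13, 6] -> [29] and [13, 6]
    Split: [13, 6] -> [13] and [6]
    Merge: [13] + [6] -> [6, 13]
  Merge: [29] + [6, 13] -> [6, 13, 29]
Merge: [16, 27, 28] + [6, 13, 29] -> [6, 13, 16, 27, 28, 29]

Final sorted array: [6, 13, 16, 27, 28, 29]

The merge sort proceeds by recursively splitting the array and merging sorted halves.
After all merges, the sorted array is [6, 13, 16, 27, 28, 29].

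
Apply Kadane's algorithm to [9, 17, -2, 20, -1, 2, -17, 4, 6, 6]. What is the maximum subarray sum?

Using Kadane's algorithm on [9, 17, -2, 20, -1, 2, -17, 4, 6, 6]:

Scanning through the array:
Position 1 (value 17): max_ending_here = 26, max_so_far = 26
Position 2 (value -2): max_ending_here = 24, max_so_far = 26
Position 3 (value 20): max_ending_here = 44, max_so_far = 44
Position 4 (value -1): max_ending_here = 43, max_so_far = 44
Position 5 (value 2): max_ending_here = 45, max_so_far = 45
Position 6 (value -17): max_ending_here = 28, max_so_far = 45
Position 7 (value 4): max_ending_here = 32, max_so_far = 45
Position 8 (value 6): max_ending_here = 38, max_so_far = 45
Position 9 (value 6): max_ending_here = 44, max_so_far = 45

Maximum subarray: [9, 17, -2, 20, -1, 2]
Maximum sum: 45

The maximum subarray is [9, 17, -2, 20, -1, 2] with sum 45. This subarray runs from index 0 to index 5.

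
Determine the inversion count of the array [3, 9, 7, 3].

Finding inversions in [3, 9, 7, 3]:

(1, 2): arr[1]=9 > arr[2]=7
(1, 3): arr[1]=9 > arr[3]=3
(2, 3): arr[2]=7 > arr[3]=3

Total inversions: 3

The array has 3 inversion(s): (1,2), (1,3), (2,3). Each pair (i,j) satisfies i < j and arr[i] > arr[j].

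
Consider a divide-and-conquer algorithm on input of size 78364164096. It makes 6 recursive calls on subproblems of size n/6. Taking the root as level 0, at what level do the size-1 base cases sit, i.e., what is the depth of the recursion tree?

For divide and conquer with division factor 6:

Problem sizes at each level:
Level 0: 78364164096
Level 1: 13060694016
Level 2: 2176782336
Level 3: 362797056
Level 4: 60466176
Level 5: 10077696
Level 6: 1679616
Level 7: 279936
Level 8: 46656
Level 9: 7776
Level 10: 1296
Level 11: 216
Level 12: 36
Level 13: 6
Level 14: 1

The root is level 0 and the size-1 base case is level 14 (the tree spans levels 0 through 14, i.e. 15 levels counting the root), so the depth is the number of divisions: log_6(78364164096) = 14

The recursion tree depth is log_6(78364164096) = 14. At each level, the problem size is divided by 6, so it takes 14 divisions to reduce to a base case of size 1. The algorithm makes 6 recursive calls at each level.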